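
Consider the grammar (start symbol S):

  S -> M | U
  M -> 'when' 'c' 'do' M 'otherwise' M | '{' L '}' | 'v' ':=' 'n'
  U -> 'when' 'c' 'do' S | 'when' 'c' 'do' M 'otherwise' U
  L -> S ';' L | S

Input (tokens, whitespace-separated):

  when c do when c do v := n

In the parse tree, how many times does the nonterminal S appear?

[S [U when c do [S [U when c do [S [M v := n]]]]]]

3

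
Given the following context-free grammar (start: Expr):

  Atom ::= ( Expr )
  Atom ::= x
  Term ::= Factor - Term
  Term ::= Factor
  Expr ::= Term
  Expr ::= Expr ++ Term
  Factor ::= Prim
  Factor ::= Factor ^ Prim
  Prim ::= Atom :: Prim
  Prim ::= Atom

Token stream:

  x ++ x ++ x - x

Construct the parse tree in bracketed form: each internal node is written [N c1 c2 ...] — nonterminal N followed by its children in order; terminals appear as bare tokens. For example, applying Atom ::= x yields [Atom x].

Expr
Expr ++ Term
Expr ++ Term ++ Term
Term ++ Term ++ Term
Factor ++ Term ++ Term
Prim ++ Term ++ Term
Atom ++ Term ++ Term
x ++ Term ++ Term
x ++ Factor ++ Term
x ++ Prim ++ Term
x ++ Atom ++ Term
x ++ x ++ Term
x ++ x ++ Factor - Term
x ++ x ++ Prim - Term
x ++ x ++ Atom - Term
x ++ x ++ x - Term
x ++ x ++ x - Factor
x ++ x ++ x - Prim
x ++ x ++ x - Atom
x ++ x ++ x - x

[Expr [Expr [Expr [Term [Factor [Prim [Atom x]]]]] ++ [Term [Factor [Prim [Atom x]]]]] ++ [Term [Factor [Prim [Atom x]]] - [Term [Factor [Prim [Atom x]]]]]]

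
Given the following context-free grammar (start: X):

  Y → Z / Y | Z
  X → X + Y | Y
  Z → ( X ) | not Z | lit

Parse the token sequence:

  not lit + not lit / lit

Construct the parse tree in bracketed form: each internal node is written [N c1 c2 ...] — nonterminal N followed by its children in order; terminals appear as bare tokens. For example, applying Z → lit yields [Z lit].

X
X + Y
Y + Y
Z + Y
not Z + Y
not lit + Y
not lit + Z / Y
not lit + not Z / Y
not lit + not lit / Y
not lit + not lit / Z
not lit + not lit / lit

[X [X [Y [Z not [Z lit]]]] + [Y [Z not [Z lit]] / [Y [Z lit]]]]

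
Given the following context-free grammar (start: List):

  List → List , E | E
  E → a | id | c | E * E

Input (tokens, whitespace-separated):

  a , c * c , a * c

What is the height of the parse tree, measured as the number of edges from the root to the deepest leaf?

4

[List [List [List [E a]] , [E [E c] * [E c]]] , [E [E a] * [E c]]]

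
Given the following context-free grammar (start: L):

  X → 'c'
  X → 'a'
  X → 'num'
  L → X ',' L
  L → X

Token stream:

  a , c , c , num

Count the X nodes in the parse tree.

4

[L [X a] , [L [X c] , [L [X c] , [L [X num]]]]]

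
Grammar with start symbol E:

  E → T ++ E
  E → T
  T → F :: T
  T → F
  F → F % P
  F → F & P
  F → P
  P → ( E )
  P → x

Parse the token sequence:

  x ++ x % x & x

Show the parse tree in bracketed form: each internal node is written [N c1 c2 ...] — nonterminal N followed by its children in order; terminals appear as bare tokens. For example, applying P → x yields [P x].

[E [T [F [P x]]] ++ [E [T [F [F [F [P x]] % [P x]] & [P x]]]]]

E
T ++ E
F ++ E
P ++ E
x ++ E
x ++ T
x ++ F
x ++ F & P
x ++ F % P & P
x ++ P % P & P
x ++ x % P & P
x ++ x % x & P
x ++ x % x & x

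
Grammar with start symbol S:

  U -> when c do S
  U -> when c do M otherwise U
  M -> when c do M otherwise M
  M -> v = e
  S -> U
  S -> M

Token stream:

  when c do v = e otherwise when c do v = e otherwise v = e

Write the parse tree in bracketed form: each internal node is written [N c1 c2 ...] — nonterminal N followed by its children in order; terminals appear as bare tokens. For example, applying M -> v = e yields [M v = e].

S
M
when c do M otherwise M
when c do v = e otherwise M
when c do v = e otherwise when c do M otherwise M
when c do v = e otherwise when c do v = e otherwise M
when c do v = e otherwise when c do v = e otherwise v = e

[S [M when c do [M v = e] otherwise [M when c do [M v = e] otherwise [M v = e]]]]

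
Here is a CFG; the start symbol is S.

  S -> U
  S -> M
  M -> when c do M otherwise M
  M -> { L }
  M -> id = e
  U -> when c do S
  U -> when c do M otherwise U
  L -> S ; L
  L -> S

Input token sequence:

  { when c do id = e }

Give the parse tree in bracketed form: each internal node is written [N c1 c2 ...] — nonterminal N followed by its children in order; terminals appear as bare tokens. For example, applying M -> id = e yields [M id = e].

[S [M { [L [S [U when c do [S [M id = e]]]]] }]]

S
M
{ L }
{ S }
{ U }
{ when c do S }
{ when c do M }
{ when c do id = e }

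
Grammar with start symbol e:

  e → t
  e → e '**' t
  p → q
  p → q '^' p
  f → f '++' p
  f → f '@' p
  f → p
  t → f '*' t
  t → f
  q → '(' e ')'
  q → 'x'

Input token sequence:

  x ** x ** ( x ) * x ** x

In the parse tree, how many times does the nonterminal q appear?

[e [e [e [e [t [f [p [q x]]]]] ** [t [f [p [q x]]]]] ** [t [f [p [q ( [e [t [f [p [q x]]]]] )]]] * [t [f [p [q x]]]]]] ** [t [f [p [q x]]]]]

6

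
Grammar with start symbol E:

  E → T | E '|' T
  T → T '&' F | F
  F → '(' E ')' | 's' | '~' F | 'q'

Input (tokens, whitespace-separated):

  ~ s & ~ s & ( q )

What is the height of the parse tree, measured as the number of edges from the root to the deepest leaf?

[E [T [T [T [F ~ [F s]]] & [F ~ [F s]]] & [F ( [E [T [F q]]] )]]]

6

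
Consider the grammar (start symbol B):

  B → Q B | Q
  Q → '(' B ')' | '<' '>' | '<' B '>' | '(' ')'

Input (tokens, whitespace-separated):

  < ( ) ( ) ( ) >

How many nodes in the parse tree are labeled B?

[B [Q < [B [Q ( )] [B [Q ( )] [B [Q ( )]]]] >]]

4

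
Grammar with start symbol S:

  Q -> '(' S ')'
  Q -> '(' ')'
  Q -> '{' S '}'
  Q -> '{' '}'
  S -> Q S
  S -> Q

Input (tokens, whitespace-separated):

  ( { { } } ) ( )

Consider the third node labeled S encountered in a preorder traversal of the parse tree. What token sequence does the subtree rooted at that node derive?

{ }

[S [Q ( [S [Q { [S [Q { }]] }]] )] [S [Q ( )]]]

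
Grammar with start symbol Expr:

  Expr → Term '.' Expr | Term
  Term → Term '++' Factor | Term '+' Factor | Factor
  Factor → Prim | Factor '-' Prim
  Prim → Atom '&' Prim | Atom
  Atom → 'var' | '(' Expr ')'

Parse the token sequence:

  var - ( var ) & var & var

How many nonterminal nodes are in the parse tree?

[Expr [Term [Factor [Factor [Prim [Atom var]]] - [Prim [Atom ( [Expr [Term [Factor [Prim [Atom var]]]]] )] & [Prim [Atom var] & [Prim [Atom var]]]]]]]

17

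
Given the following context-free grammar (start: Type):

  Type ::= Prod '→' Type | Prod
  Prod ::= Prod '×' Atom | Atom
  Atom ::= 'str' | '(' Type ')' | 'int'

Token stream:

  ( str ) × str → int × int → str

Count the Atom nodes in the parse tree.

6

[Type [Prod [Prod [Atom ( [Type [Prod [Atom str]]] )]] × [Atom str]] → [Type [Prod [Prod [Atom int]] × [Atom int]] → [Type [Prod [Atom str]]]]]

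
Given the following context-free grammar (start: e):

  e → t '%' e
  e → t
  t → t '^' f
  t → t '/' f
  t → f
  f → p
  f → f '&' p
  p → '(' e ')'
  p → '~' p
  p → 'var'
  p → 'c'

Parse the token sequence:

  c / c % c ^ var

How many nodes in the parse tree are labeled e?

2

[e [t [t [f [p c]]] / [f [p c]]] % [e [t [t [f [p c]]] ^ [f [p var]]]]]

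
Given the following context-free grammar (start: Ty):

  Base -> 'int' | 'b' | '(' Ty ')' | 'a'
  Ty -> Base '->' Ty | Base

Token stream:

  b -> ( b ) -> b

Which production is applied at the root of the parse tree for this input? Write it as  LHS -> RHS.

Ty -> Base '->' Ty

[Ty [Base b] -> [Ty [Base ( [Ty [Base b]] )] -> [Ty [Base b]]]]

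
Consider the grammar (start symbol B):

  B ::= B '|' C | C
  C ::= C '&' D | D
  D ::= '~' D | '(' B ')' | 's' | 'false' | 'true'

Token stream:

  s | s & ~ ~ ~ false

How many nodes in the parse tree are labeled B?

[B [B [C [D s]]] | [C [C [D s]] & [D ~ [D ~ [D ~ [D false]]]]]]

2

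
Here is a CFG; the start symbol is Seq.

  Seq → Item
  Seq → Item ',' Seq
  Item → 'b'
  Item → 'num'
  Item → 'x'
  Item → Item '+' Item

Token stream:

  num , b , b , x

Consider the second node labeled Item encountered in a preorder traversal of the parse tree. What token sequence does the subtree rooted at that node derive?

b

[Seq [Item num] , [Seq [Item b] , [Seq [Item b] , [Seq [Item x]]]]]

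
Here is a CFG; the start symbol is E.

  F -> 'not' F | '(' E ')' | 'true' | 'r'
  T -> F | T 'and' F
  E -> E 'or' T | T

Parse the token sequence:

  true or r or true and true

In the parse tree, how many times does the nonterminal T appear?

4

[E [E [E [T [F true]]] or [T [F r]]] or [T [T [F true]] and [F true]]]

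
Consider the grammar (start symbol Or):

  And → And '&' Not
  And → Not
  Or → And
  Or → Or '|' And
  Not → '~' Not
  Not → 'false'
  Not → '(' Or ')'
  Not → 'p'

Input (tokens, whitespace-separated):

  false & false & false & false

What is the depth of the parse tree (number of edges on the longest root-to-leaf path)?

6

[Or [And [And [And [And [Not false]] & [Not false]] & [Not false]] & [Not false]]]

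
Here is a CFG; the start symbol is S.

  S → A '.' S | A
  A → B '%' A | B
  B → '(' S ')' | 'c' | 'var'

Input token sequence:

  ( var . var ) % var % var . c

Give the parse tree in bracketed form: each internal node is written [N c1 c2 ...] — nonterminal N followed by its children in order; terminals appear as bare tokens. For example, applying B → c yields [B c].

[S [A [B ( [S [A [B var]] . [S [A [B var]]]] )] % [A [B var] % [A [B var]]]] . [S [A [B c]]]]

S
A . S
B % A . S
( S ) % A . S
( A . S ) % A . S
( B . S ) % A . S
( var . S ) % A . S
( var . A ) % A . S
( var . B ) % A . S
( var . var ) % A . S
( var . var ) % B % A . S
( var . var ) % var % A . S
( var . var ) % var % B . S
( var . var ) % var % var . S
( var . var ) % var % var . A
( var . var ) % var % var . B
( var . var ) % var % var . c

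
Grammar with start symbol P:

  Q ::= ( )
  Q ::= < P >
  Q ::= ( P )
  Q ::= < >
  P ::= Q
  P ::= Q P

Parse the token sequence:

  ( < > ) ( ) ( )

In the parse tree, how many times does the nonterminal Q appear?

[P [Q ( [P [Q < >]] )] [P [Q ( )] [P [Q ( )]]]]

4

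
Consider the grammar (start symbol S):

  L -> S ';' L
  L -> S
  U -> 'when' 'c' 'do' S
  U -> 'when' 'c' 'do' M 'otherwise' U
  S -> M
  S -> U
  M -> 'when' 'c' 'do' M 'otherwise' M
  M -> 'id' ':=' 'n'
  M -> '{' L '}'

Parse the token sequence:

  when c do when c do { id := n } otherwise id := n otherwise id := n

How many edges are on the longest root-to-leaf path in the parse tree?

7

[S [M when c do [M when c do [M { [L [S [M id := n]]] }] otherwise [M id := n]] otherwise [M id := n]]]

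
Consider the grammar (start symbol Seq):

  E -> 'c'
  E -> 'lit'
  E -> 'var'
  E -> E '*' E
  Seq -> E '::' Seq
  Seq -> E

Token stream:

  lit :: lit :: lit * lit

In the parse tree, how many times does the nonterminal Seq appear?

[Seq [E lit] :: [Seq [E lit] :: [Seq [E [E lit] * [E lit]]]]]

3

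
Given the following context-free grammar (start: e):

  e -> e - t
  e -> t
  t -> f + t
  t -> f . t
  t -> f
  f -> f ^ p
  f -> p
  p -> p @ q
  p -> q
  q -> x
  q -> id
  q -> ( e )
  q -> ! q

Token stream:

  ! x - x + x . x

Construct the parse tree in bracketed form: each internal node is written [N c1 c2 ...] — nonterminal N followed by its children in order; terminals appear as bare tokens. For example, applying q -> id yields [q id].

[e [e [t [f [p [q ! [q x]]]]]] - [t [f [p [q x]]] + [t [f [p [q x]]] . [t [f [p [q x]]]]]]]

e
e - t
t - t
f - t
p - t
q - t
! q - t
! x - t
! x - f + t
! x - p + t
! x - q + t
! x - x + t
! x - x + f . t
! x - x + p . t
! x - x + q . t
! x - x + x . t
! x - x + x . f
! x - x + x . p
! x - x + x . q
! x - x + x . x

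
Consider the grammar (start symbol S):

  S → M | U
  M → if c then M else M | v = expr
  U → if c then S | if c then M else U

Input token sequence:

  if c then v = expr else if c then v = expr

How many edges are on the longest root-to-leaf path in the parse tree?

[S [U if c then [M v = expr] else [U if c then [S [M v = expr]]]]]

5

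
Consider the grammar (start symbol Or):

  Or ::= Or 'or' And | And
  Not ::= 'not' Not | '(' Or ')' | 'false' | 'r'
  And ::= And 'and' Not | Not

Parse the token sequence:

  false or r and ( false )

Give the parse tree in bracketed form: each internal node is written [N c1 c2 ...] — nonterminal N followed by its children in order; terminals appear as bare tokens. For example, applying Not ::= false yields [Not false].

Or
Or or And
And or And
Not or And
false or And
false or And and Not
false or Not and Not
false or r and Not
false or r and ( Or )
false or r and ( And )
false or r and ( Not )
false or r and ( false )

[Or [Or [And [Not false]]] or [And [And [Not r]] and [Not ( [Or [And [Not false]]] )]]]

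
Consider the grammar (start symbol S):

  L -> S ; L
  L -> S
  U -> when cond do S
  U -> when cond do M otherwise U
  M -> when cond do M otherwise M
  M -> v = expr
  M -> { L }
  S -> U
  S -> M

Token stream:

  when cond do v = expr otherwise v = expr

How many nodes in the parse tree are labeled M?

3

[S [M when cond do [M v = expr] otherwise [M v = expr]]]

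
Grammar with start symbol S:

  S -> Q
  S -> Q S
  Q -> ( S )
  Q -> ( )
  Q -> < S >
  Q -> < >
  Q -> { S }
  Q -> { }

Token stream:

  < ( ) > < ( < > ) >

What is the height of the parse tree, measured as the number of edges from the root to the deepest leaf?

[S [Q < [S [Q ( )]] >] [S [Q < [S [Q ( [S [Q < >]] )]] >]]]

7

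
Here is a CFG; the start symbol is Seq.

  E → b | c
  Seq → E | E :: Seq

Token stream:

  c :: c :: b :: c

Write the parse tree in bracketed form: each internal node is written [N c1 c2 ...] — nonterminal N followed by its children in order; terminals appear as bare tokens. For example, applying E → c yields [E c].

Seq
E :: Seq
c :: Seq
c :: E :: Seq
c :: c :: Seq
c :: c :: E :: Seq
c :: c :: b :: Seq
c :: c :: b :: E
c :: c :: b :: c

[Seq [E c] :: [Seq [E c] :: [Seq [E b] :: [Seq [E c]]]]]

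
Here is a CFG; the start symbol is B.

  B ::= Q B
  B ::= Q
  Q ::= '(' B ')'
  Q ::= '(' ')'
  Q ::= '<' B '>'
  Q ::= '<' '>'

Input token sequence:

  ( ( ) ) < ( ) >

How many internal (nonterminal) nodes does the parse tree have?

[B [Q ( [B [Q ( )]] )] [B [Q < [B [Q ( )]] >]]]

8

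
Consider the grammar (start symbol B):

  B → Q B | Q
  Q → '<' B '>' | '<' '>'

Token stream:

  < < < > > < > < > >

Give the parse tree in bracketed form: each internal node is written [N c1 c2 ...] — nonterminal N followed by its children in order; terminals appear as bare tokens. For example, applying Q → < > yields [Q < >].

[B [Q < [B [Q < [B [Q < >]] >] [B [Q < >] [B [Q < >]]]] >]]

B
Q
< B >
< Q B >
< < B > B >
< < Q > B >
< < < > > B >
< < < > > Q B >
< < < > > < > B >
< < < > > < > Q >
< < < > > < > < > >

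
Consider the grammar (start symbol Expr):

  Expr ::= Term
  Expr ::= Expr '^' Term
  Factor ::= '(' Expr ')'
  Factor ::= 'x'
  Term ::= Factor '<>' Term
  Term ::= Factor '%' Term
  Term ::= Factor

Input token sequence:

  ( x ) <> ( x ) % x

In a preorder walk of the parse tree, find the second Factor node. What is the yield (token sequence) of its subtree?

x

[Expr [Term [Factor ( [Expr [Term [Factor x]]] )] <> [Term [Factor ( [Expr [Term [Factor x]]] )] % [Term [Factor x]]]]]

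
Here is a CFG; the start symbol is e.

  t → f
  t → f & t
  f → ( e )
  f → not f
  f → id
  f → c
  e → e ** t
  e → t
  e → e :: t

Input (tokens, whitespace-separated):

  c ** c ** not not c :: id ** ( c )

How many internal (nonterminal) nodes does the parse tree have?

[e [e [e [e [e [t [f c]]] ** [t [f c]]] ** [t [f not [f not [f c]]]]] :: [t [f id]]] ** [t [f ( [e [t [f c]]] )]]]

20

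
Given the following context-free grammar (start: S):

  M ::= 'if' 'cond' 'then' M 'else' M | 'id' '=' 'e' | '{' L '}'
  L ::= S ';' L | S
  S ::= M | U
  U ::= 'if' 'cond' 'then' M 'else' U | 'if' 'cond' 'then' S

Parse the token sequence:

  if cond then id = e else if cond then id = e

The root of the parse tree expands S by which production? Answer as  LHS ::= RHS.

S ::= U

[S [U if cond then [M id = e] else [U if cond then [S [M id = e]]]]]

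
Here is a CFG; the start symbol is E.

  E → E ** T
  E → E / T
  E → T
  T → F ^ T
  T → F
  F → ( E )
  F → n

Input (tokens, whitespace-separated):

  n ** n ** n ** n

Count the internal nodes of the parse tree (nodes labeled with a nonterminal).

[E [E [E [E [T [F n]]] ** [T [F n]]] ** [T [F n]]] ** [T [F n]]]

12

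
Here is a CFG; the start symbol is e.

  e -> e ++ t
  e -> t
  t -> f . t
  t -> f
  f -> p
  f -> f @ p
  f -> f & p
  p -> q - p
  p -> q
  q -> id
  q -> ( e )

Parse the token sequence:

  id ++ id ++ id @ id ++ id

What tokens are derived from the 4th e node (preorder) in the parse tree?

id

[e [e [e [e [t [f [p [q id]]]]] ++ [t [f [p [q id]]]]] ++ [t [f [f [p [q id]]] @ [p [q id]]]]] ++ [t [f [p [q id]]]]]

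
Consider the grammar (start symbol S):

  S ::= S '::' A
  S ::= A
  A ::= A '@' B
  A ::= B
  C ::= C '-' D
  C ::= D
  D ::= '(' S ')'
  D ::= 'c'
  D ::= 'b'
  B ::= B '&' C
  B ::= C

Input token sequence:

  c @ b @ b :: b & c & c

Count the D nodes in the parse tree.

6

[S [S [A [A [A [B [C [D c]]]] @ [B [C [D b]]]] @ [B [C [D b]]]]] :: [A [B [B [B [C [D b]]] & [C [D c]]] & [C [D c]]]]]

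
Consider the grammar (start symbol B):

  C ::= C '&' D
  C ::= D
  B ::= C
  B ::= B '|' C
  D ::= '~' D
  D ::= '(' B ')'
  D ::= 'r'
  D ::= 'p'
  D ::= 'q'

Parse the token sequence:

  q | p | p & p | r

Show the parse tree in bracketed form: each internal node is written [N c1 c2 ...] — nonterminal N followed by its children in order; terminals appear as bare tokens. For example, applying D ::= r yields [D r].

[B [B [B [B [C [D q]]] | [C [D p]]] | [C [C [D p]] & [D p]]] | [C [D r]]]

B
B | C
B | C | C
B | C | C | C
C | C | C | C
D | C | C | C
q | C | C | C
q | D | C | C
q | p | C | C
q | p | C & D | C
q | p | D & D | C
q | p | p & D | C
q | p | p & p | C
q | p | p & p | D
q | p | p & p | r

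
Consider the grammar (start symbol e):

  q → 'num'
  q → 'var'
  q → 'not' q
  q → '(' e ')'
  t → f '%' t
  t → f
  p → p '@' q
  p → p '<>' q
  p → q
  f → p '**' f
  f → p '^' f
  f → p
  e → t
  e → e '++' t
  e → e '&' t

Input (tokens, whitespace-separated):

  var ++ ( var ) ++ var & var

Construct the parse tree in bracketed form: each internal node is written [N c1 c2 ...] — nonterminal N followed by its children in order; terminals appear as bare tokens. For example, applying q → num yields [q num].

[e [e [e [e [t [f [p [q var]]]]] ++ [t [f [p [q ( [e [t [f [p [q var]]]]] )]]]]] ++ [t [f [p [q var]]]]] & [t [f [p [q var]]]]]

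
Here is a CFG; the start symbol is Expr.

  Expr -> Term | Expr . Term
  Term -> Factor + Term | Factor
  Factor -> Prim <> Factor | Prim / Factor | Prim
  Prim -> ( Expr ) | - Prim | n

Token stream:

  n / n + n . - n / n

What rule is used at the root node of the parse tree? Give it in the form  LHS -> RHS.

[Expr [Expr [Term [Factor [Prim n] / [Factor [Prim n]]] + [Term [Factor [Prim n]]]]] . [Term [Factor [Prim - [Prim n]] / [Factor [Prim n]]]]]

Expr -> Expr . Term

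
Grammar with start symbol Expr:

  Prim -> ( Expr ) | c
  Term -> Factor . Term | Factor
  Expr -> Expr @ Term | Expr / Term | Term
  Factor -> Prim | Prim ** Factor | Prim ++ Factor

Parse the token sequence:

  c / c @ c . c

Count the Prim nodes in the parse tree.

[Expr [Expr [Expr [Term [Factor [Prim c]]]] / [Term [Factor [Prim c]]]] @ [Term [Factor [Prim c]] . [Term [Factor [Prim c]]]]]

4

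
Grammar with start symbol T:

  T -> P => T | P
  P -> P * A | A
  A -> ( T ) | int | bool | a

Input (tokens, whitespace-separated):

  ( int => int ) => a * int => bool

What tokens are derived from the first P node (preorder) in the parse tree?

( int => int )

[T [P [A ( [T [P [A int]] => [T [P [A int]]]] )]] => [T [P [P [A a]] * [A int]] => [T [P [A bool]]]]]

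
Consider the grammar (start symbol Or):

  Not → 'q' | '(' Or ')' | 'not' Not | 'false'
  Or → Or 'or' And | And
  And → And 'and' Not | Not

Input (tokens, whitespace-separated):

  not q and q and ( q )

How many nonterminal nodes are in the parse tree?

11

[Or [And [And [And [Not not [Not q]]] and [Not q]] and [Not ( [Or [And [Not q]]] )]]]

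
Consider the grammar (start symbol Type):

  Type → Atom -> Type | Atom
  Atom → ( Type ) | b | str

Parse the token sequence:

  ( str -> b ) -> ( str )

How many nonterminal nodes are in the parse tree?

[Type [Atom ( [Type [Atom str] -> [Type [Atom b]]] )] -> [Type [Atom ( [Type [Atom str]] )]]]

10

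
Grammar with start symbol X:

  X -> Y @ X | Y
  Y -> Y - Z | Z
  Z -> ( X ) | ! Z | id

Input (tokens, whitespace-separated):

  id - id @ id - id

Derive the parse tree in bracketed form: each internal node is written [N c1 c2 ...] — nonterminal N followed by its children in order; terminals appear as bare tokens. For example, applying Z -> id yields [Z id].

X
Y @ X
Y - Z @ X
Z - Z @ X
id - Z @ X
id - id @ X
id - id @ Y
id - id @ Y - Z
id - id @ Z - Z
id - id @ id - Z
id - id @ id - id

[X [Y [Y [Z id]] - [Z id]] @ [X [Y [Y [Z id]] - [Z id]]]]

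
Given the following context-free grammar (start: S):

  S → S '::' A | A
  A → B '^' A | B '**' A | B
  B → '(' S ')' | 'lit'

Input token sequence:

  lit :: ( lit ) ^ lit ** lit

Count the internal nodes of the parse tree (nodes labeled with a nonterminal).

[S [S [A [B lit]]] :: [A [B ( [S [A [B lit]]] )] ^ [A [B lit] ** [A [B lit]]]]]

13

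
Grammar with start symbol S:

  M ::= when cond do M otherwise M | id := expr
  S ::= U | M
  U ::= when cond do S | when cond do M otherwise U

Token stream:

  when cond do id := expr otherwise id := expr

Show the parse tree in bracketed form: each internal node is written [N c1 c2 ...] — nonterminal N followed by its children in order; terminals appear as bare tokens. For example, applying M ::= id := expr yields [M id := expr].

[S [M when cond do [M id := expr] otherwise [M id := expr]]]

S
M
when cond do M otherwise M
when cond do id := expr otherwise M
when cond do id := expr otherwise id := expr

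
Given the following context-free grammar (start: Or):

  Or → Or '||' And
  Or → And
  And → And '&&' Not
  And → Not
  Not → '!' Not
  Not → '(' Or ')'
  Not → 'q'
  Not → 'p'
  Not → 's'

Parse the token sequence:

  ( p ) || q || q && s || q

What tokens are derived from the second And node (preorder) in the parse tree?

[Or [Or [Or [Or [And [Not ( [Or [And [Not p]]] )]]] || [And [Not q]]] || [And [And [Not q]] && [Not s]]] || [And [Not q]]]

p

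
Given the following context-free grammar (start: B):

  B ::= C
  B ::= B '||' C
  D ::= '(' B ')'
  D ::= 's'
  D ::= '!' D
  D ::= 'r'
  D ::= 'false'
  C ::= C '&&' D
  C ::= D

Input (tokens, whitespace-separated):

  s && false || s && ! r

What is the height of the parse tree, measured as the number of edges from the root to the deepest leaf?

5

[B [B [C [C [D s]] && [D false]]] || [C [C [D s]] && [D ! [D r]]]]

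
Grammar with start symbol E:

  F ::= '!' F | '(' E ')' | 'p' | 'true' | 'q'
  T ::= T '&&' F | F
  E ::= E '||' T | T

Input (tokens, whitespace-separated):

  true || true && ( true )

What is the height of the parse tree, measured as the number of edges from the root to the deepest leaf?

[E [E [T [F true]]] || [T [T [F true]] && [F ( [E [T [F true]]] )]]]

6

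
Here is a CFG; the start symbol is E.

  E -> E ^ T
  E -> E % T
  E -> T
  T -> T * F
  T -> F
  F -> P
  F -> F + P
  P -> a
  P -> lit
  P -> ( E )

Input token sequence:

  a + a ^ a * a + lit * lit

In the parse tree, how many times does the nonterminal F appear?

6

[E [E [T [F [F [P a]] + [P a]]]] ^ [T [T [T [F [P a]]] * [F [F [P a]] + [P lit]]] * [F [P lit]]]]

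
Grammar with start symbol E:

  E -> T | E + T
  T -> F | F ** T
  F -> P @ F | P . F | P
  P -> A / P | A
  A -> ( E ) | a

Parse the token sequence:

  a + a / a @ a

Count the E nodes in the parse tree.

2

[E [E [T [F [P [A a]]]]] + [T [F [P [A a] / [P [A a]]] @ [F [P [A a]]]]]]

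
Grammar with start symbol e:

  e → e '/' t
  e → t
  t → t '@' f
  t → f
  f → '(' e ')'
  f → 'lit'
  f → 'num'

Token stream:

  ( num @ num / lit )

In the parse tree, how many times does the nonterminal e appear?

3

[e [t [f ( [e [e [t [t [f num]] @ [f num]]] / [t [f lit]]] )]]]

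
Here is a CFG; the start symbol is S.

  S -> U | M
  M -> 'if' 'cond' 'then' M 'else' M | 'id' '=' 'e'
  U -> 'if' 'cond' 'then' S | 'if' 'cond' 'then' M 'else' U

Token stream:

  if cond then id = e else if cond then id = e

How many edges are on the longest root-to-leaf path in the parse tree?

[S [U if cond then [M id = e] else [U if cond then [S [M id = e]]]]]

5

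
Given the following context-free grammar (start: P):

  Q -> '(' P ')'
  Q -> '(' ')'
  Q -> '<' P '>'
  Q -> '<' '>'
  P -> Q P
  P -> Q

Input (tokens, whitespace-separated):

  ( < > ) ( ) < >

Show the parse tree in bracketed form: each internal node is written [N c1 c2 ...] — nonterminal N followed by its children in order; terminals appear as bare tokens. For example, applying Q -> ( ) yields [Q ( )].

P
Q P
( P ) P
( Q ) P
( < > ) P
( < > ) Q P
( < > ) ( ) P
( < > ) ( ) Q
( < > ) ( ) < >

[P [Q ( [P [Q < >]] )] [P [Q ( )] [P [Q < >]]]]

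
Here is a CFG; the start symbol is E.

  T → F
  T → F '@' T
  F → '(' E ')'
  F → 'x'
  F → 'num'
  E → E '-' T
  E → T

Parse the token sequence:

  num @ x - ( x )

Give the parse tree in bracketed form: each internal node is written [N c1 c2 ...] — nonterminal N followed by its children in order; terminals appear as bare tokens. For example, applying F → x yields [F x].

[E [E [T [F num] @ [T [F x]]]] - [T [F ( [E [T [F x]]] )]]]

E
E - T
T - T
F @ T - T
num @ T - T
num @ F - T
num @ x - T
num @ x - F
num @ x - ( E )
num @ x - ( T )
num @ x - ( F )
num @ x - ( x )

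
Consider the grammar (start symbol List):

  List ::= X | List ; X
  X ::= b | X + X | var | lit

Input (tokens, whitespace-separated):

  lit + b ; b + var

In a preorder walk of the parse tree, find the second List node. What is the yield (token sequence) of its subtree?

[List [List [X [X lit] + [X b]]] ; [X [X b] + [X var]]]

lit + b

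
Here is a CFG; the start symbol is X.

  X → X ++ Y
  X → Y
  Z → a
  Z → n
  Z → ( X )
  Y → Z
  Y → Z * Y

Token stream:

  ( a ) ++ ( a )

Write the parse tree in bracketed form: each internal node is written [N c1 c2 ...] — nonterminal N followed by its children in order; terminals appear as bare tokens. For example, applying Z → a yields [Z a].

X
X ++ Y
Y ++ Y
Z ++ Y
( X ) ++ Y
( Y ) ++ Y
( Z ) ++ Y
( a ) ++ Y
( a ) ++ Z
( a ) ++ ( X )
( a ) ++ ( Y )
( a ) ++ ( Z )
( a ) ++ ( a )

[X [X [Y [Z ( [X [Y [Z a]]] )]]] ++ [Y [Z ( [X [Y [Z a]]] )]]]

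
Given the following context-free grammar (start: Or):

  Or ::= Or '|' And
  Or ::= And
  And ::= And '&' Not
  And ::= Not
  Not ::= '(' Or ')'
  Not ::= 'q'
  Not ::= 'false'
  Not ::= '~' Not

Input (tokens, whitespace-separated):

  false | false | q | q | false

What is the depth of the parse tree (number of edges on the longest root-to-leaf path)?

7

[Or [Or [Or [Or [Or [And [Not false]]] | [And [Not false]]] | [And [Not q]]] | [And [Not q]]] | [And [Not false]]]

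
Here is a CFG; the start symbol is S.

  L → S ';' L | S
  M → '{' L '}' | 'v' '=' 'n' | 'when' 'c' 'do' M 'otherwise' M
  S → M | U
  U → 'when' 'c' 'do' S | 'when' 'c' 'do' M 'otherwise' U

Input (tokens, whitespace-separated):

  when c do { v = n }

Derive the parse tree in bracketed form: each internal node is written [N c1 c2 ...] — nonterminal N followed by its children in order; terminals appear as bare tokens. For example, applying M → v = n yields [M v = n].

S
U
when c do S
when c do M
when c do { L }
when c do { S }
when c do { M }
when c do { v = n }

[S [U when c do [S [M { [L [S [M v = n]]] }]]]]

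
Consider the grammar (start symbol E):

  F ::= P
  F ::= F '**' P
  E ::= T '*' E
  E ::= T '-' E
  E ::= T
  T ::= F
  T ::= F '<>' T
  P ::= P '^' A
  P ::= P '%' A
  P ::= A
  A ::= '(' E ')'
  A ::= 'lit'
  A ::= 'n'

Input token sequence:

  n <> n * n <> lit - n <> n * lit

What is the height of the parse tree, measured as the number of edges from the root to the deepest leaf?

8

[E [T [F [P [A n]]] <> [T [F [P [A n]]]]] * [E [T [F [P [A n]]] <> [T [F [P [A lit]]]]] - [E [T [F [P [A n]]] <> [T [F [P [A n]]]]] * [E [T [F [P [A lit]]]]]]]]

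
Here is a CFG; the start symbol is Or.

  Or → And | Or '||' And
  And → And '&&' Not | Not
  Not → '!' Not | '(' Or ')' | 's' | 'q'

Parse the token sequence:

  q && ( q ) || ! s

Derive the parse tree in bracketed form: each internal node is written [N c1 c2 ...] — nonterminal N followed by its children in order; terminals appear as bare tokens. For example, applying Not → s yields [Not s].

[Or [Or [And [And [Not q]] && [Not ( [Or [And [Not q]]] )]]] || [And [Not ! [Not s]]]]

Or
Or || And
And || And
And && Not || And
Not && Not || And
q && Not || And
q && ( Or ) || And
q && ( And ) || And
q && ( Not ) || And
q && ( q ) || And
q && ( q ) || Not
q && ( q ) || ! Not
q && ( q ) || ! s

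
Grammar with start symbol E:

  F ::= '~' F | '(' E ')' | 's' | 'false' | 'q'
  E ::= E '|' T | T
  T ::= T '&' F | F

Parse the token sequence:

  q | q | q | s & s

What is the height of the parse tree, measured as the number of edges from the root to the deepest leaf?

[E [E [E [E [T [F q]]] | [T [F q]]] | [T [F q]]] | [T [T [F s]] & [F s]]]

6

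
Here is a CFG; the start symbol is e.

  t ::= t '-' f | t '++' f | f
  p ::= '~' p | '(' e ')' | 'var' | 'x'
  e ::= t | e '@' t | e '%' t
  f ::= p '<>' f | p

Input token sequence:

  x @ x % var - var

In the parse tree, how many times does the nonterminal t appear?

4

[e [e [e [t [f [p x]]]] @ [t [f [p x]]]] % [t [t [f [p var]]] - [f [p var]]]]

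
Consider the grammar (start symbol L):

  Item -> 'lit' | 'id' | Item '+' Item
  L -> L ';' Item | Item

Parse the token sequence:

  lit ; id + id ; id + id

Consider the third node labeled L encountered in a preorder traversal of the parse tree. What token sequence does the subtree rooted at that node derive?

lit

[L [L [L [Item lit]] ; [Item [Item id] + [Item id]]] ; [Item [Item id] + [Item id]]]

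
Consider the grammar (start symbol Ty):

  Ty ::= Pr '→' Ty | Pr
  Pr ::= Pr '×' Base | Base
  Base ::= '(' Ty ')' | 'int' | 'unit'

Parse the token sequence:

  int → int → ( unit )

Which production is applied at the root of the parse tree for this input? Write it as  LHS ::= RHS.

[Ty [Pr [Base int]] → [Ty [Pr [Base int]] → [Ty [Pr [Base ( [Ty [Pr [Base unit]]] )]]]]]

Ty ::= Pr '→' Ty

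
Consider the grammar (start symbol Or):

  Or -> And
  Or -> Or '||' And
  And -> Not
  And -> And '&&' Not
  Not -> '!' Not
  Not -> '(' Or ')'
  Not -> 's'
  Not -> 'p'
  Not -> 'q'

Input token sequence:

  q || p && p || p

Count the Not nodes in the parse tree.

[Or [Or [Or [And [Not q]]] || [And [And [Not p]] && [Not p]]] || [And [Not p]]]

4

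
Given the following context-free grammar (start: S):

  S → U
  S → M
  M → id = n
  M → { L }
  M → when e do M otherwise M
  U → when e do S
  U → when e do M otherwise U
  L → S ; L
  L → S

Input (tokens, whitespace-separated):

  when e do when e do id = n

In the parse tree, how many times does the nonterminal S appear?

[S [U when e do [S [U when e do [S [M id = n]]]]]]

3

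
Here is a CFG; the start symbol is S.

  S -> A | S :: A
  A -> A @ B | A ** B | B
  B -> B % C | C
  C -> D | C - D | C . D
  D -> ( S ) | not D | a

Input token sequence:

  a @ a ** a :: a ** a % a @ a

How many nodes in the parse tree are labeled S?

2

[S [S [A [A [A [B [C [D a]]]] @ [B [C [D a]]]] ** [B [C [D a]]]]] :: [A [A [A [B [C [D a]]]] ** [B [B [C [D a]]] % [C [D a]]]] @ [B [C [D a]]]]]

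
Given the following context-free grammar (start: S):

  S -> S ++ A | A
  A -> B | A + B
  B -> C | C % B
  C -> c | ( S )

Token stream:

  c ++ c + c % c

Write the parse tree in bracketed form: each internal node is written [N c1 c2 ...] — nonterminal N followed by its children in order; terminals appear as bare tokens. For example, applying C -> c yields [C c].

S
S ++ A
A ++ A
B ++ A
C ++ A
c ++ A
c ++ A + B
c ++ B + B
c ++ C + B
c ++ c + B
c ++ c + C % B
c ++ c + c % B
c ++ c + c % C
c ++ c + c % c

[S [S [A [B [C c]]]] ++ [A [A [B [C c]]] + [B [C c] % [B [C c]]]]]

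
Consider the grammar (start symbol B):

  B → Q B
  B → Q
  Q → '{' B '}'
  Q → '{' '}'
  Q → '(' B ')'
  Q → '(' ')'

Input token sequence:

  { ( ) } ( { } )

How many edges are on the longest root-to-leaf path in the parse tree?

[B [Q { [B [Q ( )]] }] [B [Q ( [B [Q { }]] )]]]

5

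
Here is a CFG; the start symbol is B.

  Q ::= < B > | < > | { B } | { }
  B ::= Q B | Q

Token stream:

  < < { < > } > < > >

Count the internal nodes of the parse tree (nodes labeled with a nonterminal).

[B [Q < [B [Q < [B [Q { [B [Q < >]] }]] >] [B [Q < >]]] >]]

10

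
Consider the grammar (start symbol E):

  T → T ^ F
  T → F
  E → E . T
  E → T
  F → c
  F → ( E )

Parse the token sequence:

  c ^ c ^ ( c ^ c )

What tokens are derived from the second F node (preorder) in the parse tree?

c

[E [T [T [T [F c]] ^ [F c]] ^ [F ( [E [T [T [F c]] ^ [F c]]] )]]]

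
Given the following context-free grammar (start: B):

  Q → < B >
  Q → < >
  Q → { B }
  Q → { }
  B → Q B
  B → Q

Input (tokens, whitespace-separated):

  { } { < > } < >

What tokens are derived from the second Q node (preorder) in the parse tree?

{ < > }

[B [Q { }] [B [Q { [B [Q < >]] }] [B [Q < >]]]]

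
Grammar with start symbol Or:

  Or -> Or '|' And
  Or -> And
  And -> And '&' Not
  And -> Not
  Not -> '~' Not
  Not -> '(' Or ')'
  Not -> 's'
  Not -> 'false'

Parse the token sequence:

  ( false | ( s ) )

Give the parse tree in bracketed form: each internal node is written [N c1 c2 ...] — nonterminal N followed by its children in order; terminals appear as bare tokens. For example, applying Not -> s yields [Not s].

Or
And
Not
( Or )
( Or | And )
( And | And )
( Not | And )
( false | And )
( false | Not )
( false | ( Or ) )
( false | ( And ) )
( false | ( Not ) )
( false | ( s ) )

[Or [And [Not ( [Or [Or [And [Not false]]] | [And [Not ( [Or [And [Not s]]] )]]] )]]]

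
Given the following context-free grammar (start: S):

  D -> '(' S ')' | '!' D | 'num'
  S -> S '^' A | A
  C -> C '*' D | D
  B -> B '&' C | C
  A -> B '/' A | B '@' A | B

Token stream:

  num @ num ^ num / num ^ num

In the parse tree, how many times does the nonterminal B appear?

5

[S [S [S [A [B [C [D num]]] @ [A [B [C [D num]]]]]] ^ [A [B [C [D num]]] / [A [B [C [D num]]]]]] ^ [A [B [C [D num]]]]]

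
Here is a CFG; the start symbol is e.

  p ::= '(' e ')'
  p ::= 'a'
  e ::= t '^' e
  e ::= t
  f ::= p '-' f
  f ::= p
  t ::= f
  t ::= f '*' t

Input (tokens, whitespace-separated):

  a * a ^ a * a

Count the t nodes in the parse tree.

[e [t [f [p a]] * [t [f [p a]]]] ^ [e [t [f [p a]] * [t [f [p a]]]]]]

4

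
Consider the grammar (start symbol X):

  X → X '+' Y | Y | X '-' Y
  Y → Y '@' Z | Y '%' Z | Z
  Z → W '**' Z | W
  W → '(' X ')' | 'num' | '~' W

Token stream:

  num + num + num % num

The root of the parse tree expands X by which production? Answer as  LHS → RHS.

[X [X [X [Y [Z [W num]]]] + [Y [Z [W num]]]] + [Y [Y [Z [W num]]] % [Z [W num]]]]

X → X '+' Y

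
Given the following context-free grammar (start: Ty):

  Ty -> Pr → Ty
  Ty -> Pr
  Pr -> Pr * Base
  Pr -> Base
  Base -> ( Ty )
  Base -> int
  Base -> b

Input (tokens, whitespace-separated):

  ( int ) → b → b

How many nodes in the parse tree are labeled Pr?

[Ty [Pr [Base ( [Ty [Pr [Base int]]] )]] → [Ty [Pr [Base b]] → [Ty [Pr [Base b]]]]]

4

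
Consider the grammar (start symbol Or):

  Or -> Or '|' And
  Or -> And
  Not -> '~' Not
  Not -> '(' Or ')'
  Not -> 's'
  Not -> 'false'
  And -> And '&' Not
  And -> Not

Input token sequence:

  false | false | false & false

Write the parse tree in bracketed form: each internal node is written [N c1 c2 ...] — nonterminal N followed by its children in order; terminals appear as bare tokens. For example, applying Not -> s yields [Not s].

[Or [Or [Or [And [Not false]]] | [And [Not false]]] | [And [And [Not false]] & [Not false]]]

Or
Or | And
Or | And | And
And | And | And
Not | And | And
false | And | And
false | Not | And
false | false | And
false | false | And & Not
false | false | Not & Not
false | false | false & Not
false | false | false & false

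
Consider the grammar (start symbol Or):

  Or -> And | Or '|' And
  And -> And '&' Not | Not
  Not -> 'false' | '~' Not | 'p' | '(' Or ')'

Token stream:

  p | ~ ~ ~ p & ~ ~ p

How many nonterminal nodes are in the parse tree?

[Or [Or [And [Not p]]] | [And [And [Not ~ [Not ~ [Not ~ [Not p]]]]] & [Not ~ [Not ~ [Not p]]]]]

13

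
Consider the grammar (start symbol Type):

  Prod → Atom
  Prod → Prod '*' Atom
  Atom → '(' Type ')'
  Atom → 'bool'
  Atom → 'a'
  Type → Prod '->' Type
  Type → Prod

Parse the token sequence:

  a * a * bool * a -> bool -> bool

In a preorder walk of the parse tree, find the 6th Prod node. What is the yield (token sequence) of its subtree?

[Type [Prod [Prod [Prod [Prod [Atom a]] * [Atom a]] * [Atom bool]] * [Atom a]] -> [Type [Prod [Atom bool]] -> [Type [Prod [Atom bool]]]]]

bool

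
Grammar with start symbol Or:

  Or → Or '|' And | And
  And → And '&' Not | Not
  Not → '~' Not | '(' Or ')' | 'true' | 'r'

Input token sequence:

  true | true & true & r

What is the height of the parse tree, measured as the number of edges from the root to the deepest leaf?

[Or [Or [And [Not true]]] | [And [And [And [Not true]] & [Not true]] & [Not r]]]

5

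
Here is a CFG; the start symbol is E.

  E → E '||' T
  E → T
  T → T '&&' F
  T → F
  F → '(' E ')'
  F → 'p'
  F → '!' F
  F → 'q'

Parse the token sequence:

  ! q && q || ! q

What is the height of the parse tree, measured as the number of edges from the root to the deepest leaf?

6

[E [E [T [T [F ! [F q]]] && [F q]]] || [T [F ! [F q]]]]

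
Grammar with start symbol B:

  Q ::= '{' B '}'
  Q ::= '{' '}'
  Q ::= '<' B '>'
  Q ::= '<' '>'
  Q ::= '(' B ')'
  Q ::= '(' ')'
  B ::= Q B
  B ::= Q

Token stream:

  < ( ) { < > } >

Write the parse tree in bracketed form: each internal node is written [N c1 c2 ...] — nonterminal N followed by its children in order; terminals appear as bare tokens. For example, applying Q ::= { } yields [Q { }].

B
Q
< B >
< Q B >
< ( ) B >
< ( ) Q >
< ( ) { B } >
< ( ) { Q } >
< ( ) { < > } >

[B [Q < [B [Q ( )] [B [Q { [B [Q < >]] }]]] >]]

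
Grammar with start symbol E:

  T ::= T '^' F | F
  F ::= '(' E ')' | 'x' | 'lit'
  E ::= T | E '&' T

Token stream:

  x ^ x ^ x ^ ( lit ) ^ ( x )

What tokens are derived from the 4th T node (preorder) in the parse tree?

[E [T [T [T [T [T [F x]] ^ [F x]] ^ [F x]] ^ [F ( [E [T [F lit]]] )]] ^ [F ( [E [T [F x]]] )]]]

x ^ x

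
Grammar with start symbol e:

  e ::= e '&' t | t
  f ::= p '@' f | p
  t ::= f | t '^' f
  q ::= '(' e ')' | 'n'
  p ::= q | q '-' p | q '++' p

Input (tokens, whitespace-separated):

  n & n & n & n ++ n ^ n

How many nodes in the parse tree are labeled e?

[e [e [e [e [t [f [p [q n]]]]] & [t [f [p [q n]]]]] & [t [f [p [q n]]]]] & [t [t [f [p [q n] ++ [p [q n]]]]] ^ [f [p [q n]]]]]

4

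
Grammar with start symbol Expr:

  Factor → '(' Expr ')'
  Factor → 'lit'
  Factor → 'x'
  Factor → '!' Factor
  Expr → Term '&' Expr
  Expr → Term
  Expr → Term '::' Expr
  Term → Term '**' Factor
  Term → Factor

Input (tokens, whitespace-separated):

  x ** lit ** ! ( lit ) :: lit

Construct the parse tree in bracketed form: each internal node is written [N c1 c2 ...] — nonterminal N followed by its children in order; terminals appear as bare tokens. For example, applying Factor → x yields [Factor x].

[Expr [Term [Term [Term [Factor x]] ** [Factor lit]] ** [Factor ! [Factor ( [Expr [Term [Factor lit]]] )]]] :: [Expr [Term [Factor lit]]]]

Expr
Term :: Expr
Term ** Factor :: Expr
Term ** Factor ** Factor :: Expr
Factor ** Factor ** Factor :: Expr
x ** Factor ** Factor :: Expr
x ** lit ** Factor :: Expr
x ** lit ** ! Factor :: Expr
x ** lit ** ! ( Expr ) :: Expr
x ** lit ** ! ( Term ) :: Expr
x ** lit ** ! ( Factor ) :: Expr
x ** lit ** ! ( lit ) :: Expr
x ** lit ** ! ( lit ) :: Term
x ** lit ** ! ( lit ) :: Factor
x ** lit ** ! ( lit ) :: lit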